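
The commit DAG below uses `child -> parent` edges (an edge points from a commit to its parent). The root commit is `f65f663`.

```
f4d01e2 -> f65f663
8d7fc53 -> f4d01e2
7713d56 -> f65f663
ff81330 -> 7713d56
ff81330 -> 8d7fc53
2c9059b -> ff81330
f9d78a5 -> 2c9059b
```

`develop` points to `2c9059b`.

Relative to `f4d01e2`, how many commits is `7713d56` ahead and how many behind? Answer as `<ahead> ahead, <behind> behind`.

1 ahead, 1 behind

Reachable from 7713d56: {7713d56, f65f663}.
Reachable from f4d01e2: {f4d01e2, f65f663}.
Only in 7713d56's history (ahead): {7713d56} — 1.
Only in f4d01e2's history (behind): {f4d01e2} — 1.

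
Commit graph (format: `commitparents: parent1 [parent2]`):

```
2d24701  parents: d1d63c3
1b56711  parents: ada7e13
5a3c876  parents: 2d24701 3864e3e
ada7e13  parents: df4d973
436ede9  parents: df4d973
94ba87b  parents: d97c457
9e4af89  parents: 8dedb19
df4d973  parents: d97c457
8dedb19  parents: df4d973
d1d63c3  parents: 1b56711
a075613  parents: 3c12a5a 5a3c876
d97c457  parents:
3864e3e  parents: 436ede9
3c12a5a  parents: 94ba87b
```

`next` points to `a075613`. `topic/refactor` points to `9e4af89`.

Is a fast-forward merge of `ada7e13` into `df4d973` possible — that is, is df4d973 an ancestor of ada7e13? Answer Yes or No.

A fast-forward from df4d973 to ada7e13 is possible iff df4d973 is an ancestor of ada7e13.
Ancestors of ada7e13: {ada7e13, d97c457, df4d973}.
df4d973 is among them, so fast-forward is possible.

Yes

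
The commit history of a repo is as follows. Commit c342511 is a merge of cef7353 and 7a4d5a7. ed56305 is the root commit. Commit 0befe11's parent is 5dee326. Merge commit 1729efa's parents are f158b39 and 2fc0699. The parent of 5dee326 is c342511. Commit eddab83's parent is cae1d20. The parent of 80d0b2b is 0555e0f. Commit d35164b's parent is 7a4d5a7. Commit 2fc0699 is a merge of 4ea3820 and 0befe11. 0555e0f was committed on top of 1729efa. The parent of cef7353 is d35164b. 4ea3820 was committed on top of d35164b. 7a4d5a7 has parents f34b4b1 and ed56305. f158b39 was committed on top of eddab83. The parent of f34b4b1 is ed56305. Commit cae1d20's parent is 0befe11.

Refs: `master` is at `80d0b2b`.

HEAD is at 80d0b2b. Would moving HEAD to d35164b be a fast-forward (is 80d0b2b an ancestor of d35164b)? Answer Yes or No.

No

A fast-forward from 80d0b2b to d35164b is possible iff 80d0b2b is an ancestor of d35164b.
Ancestors of d35164b: {7a4d5a7, d35164b, ed56305, f34b4b1}.
80d0b2b is not among them, so fast-forward is not possible.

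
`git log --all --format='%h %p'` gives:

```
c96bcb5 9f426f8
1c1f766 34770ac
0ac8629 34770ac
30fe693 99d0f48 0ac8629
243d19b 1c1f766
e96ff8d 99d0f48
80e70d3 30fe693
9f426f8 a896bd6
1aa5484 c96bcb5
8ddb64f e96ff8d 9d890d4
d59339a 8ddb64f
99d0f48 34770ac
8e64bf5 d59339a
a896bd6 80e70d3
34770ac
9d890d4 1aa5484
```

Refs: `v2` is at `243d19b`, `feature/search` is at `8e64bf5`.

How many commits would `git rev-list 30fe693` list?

4

Walking parent pointers from 30fe693: reachable set = {0ac8629, 30fe693, 34770ac, 99d0f48}.
That is 4 commits.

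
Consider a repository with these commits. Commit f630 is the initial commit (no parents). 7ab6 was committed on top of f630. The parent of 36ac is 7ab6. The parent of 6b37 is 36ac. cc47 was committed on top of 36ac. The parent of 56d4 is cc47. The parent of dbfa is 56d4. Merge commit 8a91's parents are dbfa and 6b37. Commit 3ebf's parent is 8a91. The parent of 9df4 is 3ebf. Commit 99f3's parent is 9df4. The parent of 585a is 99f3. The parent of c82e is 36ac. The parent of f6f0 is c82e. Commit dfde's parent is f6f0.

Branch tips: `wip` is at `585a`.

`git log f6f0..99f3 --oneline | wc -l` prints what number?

Reachable from 99f3: {36ac, 3ebf, 56d4, 6b37, 7ab6, 8a91, 99f3, 9df4, cc47, dbfa, f630}.
Reachable from f6f0: {36ac, 7ab6, c82e, f630, f6f0}.
In 99f3's history but not f6f0's: {3ebf, 56d4, 6b37, 8a91, 99f3, 9df4, cc47, dbfa} — 8 commits.

8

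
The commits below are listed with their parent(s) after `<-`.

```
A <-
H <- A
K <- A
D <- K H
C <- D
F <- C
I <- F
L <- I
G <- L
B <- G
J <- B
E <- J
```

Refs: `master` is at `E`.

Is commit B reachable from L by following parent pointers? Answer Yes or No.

Ancestors of L: {A, C, D, F, H, I, K, L}.
B is not in that set, so it is not an ancestor of L.

No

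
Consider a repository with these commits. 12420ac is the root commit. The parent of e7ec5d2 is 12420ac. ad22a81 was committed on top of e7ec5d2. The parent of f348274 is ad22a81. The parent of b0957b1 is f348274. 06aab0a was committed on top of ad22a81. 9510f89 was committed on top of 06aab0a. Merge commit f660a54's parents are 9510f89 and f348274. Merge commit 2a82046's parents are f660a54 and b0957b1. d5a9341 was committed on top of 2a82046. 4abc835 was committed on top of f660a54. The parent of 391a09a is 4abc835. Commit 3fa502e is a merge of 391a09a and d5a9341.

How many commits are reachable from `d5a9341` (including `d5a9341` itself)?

10

Walking parent pointers from d5a9341: reachable set = {06aab0a, 12420ac, 2a82046, 9510f89, ad22a81, b0957b1, d5a9341, e7ec5d2, f348274, f660a54}.
That is 10 commits.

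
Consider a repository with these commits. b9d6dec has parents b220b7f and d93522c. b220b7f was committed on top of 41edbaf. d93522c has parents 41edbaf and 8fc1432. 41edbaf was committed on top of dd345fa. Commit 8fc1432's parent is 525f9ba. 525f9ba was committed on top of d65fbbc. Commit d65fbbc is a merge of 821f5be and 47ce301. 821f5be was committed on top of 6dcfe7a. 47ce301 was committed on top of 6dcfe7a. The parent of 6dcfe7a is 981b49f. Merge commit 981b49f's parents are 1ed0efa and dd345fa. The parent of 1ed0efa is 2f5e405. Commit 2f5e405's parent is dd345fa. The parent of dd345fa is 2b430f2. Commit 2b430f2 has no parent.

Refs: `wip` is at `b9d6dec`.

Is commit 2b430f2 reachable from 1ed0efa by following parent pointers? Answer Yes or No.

Ancestors of 1ed0efa (commits reachable by following parents): {1ed0efa, 2b430f2, 2f5e405, dd345fa}.
2b430f2 is in that set, so it is an ancestor of 1ed0efa.

Yes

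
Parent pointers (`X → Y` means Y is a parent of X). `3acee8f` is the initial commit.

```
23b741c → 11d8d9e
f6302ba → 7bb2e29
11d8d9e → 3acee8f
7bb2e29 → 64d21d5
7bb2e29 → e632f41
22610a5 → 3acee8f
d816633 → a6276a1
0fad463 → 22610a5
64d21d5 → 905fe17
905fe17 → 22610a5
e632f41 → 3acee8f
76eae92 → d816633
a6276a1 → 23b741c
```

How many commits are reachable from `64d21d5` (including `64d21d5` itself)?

4

Walking parent pointers from 64d21d5: reachable set = {22610a5, 3acee8f, 64d21d5, 905fe17}.
That is 4 commits.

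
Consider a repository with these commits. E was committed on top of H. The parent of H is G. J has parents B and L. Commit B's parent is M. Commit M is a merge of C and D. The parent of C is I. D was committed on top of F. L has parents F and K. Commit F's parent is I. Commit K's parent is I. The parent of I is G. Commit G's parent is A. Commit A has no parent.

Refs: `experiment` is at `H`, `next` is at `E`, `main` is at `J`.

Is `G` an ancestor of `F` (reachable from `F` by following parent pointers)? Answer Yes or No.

Yes

Ancestors of F (commits reachable by following parents): {A, F, G, I}.
G is in that set, so it is an ancestor of F.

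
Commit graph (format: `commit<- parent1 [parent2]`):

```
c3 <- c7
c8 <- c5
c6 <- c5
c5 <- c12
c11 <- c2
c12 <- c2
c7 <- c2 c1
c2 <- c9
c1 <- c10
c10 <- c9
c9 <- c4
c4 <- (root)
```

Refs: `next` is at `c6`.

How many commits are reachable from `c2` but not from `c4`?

2

Reachable from c2: {c2, c4, c9}.
Reachable from c4: {c4}.
In c2's history but not c4's: {c2, c9} — 2 commits.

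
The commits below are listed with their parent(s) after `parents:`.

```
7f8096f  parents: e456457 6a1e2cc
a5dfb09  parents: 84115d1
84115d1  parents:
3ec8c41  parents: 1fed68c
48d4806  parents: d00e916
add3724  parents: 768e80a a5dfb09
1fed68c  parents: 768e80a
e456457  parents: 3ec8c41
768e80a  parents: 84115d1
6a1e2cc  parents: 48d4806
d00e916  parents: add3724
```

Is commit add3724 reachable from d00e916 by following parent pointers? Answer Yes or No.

Yes

Ancestors of d00e916 (commits reachable by following parents): {768e80a, 84115d1, a5dfb09, add3724, d00e916}.
add3724 is in that set, so it is an ancestor of d00e916.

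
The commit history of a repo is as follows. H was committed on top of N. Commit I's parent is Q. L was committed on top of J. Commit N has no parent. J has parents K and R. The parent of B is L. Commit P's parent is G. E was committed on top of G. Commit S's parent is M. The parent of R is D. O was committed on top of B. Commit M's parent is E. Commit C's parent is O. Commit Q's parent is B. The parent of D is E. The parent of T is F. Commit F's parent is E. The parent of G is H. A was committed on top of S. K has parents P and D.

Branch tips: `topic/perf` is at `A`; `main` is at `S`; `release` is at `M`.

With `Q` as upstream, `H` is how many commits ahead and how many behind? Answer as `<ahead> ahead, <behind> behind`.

Reachable from H: {H, N}.
Reachable from Q: {B, D, E, G, H, J, K, L, N, P, Q, R}.
Only in H's history (ahead): {} — 0.
Only in Q's history (behind): {B, D, E, G, J, K, L, P, Q, R} — 10.

0 ahead, 10 behind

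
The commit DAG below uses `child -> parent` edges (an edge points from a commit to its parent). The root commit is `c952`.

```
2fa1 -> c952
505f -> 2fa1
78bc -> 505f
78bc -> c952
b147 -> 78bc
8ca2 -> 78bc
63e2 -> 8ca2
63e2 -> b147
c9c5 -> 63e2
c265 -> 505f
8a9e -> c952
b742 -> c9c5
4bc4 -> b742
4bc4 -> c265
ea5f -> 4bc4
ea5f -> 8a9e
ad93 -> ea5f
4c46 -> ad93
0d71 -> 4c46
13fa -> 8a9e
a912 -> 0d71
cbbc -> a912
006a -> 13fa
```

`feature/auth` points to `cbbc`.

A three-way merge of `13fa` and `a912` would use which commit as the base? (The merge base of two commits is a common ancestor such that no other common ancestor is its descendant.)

Ancestors of 13fa: {13fa, 8a9e, c952}.
Ancestors of a912: {0d71, 2fa1, 4bc4, 4c46, 505f, 63e2, 78bc, 8a9e, 8ca2, a912, ad93, b147, b742, c265, c952, c9c5, ea5f}.
Common ancestors: {8a9e, c952}.
Among these, 8a9e is not an ancestor of any other common ancestor — it is the merge base.

8a9e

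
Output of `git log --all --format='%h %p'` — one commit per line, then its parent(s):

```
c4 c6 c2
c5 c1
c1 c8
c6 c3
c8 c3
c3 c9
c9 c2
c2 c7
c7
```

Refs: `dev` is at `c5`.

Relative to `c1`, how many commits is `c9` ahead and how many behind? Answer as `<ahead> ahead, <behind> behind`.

0 ahead, 3 behind

Reachable from c9: {c2, c7, c9}.
Reachable from c1: {c1, c2, c3, c7, c8, c9}.
Only in c9's history (ahead): {} — 0.
Only in c1's history (behind): {c1, c3, c8} — 3.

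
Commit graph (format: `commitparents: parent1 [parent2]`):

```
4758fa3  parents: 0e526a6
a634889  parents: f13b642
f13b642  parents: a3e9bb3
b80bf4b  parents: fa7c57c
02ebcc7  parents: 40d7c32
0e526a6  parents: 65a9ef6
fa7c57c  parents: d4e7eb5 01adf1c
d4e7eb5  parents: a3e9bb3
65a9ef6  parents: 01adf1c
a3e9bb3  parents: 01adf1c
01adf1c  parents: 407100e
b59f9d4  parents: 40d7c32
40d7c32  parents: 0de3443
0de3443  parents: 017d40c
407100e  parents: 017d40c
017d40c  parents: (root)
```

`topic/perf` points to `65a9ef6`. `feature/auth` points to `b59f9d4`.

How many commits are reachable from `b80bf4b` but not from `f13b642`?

Reachable from b80bf4b: {017d40c, 01adf1c, 407100e, a3e9bb3, b80bf4b, d4e7eb5, fa7c57c}.
Reachable from f13b642: {017d40c, 01adf1c, 407100e, a3e9bb3, f13b642}.
In b80bf4b's history but not f13b642's: {b80bf4b, d4e7eb5, fa7c57c} — 3 commits.

3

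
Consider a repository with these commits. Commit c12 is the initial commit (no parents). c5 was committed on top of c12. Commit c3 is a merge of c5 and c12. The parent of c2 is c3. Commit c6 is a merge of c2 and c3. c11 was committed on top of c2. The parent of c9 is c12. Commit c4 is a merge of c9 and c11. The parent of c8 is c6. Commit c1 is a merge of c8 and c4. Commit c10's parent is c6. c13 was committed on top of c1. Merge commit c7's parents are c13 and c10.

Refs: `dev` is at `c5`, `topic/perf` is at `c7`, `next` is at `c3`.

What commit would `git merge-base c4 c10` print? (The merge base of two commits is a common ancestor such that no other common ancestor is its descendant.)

Ancestors of c4: {c11, c12, c2, c3, c4, c5, c9}.
Ancestors of c10: {c10, c12, c2, c3, c5, c6}.
Common ancestors: {c12, c2, c3, c5}.
Among these, c2 is not an ancestor of any other common ancestor — it is the merge base.

c2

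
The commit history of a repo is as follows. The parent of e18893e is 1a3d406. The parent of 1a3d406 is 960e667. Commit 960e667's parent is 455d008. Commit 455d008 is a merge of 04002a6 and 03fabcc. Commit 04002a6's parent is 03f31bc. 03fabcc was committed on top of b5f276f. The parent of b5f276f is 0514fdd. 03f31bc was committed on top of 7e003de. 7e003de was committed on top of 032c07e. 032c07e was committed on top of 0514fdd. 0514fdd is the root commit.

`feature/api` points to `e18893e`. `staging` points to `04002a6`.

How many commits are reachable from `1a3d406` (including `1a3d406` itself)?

10

Walking parent pointers from 1a3d406: reachable set = {032c07e, 03f31bc, 03fabcc, 04002a6, 0514fdd, 1a3d406, 455d008, 7e003de, 960e667, b5f276f}.
That is 10 commits.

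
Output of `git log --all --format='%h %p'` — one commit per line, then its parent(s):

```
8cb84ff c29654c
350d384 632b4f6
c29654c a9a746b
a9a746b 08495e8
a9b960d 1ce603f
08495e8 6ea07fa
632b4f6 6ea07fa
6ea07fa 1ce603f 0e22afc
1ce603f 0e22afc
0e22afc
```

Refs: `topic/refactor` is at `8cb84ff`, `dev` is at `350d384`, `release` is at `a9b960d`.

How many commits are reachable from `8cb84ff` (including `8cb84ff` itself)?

7

Walking parent pointers from 8cb84ff: reachable set = {08495e8, 0e22afc, 1ce603f, 6ea07fa, 8cb84ff, a9a746b, c29654c}.
That is 7 commits.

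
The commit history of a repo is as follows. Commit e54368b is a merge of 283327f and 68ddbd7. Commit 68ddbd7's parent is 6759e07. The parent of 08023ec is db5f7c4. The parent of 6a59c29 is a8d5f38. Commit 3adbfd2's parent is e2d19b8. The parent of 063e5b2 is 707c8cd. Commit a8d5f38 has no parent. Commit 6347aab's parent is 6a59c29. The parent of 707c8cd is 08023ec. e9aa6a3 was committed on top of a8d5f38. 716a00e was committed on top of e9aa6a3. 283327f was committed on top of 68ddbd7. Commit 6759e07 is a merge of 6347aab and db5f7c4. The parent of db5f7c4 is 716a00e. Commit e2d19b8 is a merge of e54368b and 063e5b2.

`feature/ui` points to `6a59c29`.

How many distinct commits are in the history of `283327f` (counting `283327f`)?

9

Walking parent pointers from 283327f: reachable set = {283327f, 6347aab, 6759e07, 68ddbd7, 6a59c29, 716a00e, a8d5f38, db5f7c4, e9aa6a3}.
That is 9 commits.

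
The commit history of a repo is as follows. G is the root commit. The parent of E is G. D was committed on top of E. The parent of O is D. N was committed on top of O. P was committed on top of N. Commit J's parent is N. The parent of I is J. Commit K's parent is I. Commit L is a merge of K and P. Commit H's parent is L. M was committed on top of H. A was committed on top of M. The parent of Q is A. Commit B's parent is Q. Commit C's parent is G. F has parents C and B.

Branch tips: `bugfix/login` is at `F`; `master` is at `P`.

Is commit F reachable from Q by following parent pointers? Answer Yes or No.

Ancestors of Q: {A, D, E, G, H, I, J, K, L, M, N, O, P, Q}.
F is not in that set, so it is not an ancestor of Q.

No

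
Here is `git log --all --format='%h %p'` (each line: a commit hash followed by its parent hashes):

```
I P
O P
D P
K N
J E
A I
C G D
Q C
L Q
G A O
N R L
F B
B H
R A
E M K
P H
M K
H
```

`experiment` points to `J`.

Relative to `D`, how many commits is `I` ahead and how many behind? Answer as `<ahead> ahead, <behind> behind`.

Reachable from I: {H, I, P}.
Reachable from D: {D, H, P}.
Only in I's history (ahead): {I} — 1.
Only in D's history (behind): {D} — 1.

1 ahead, 1 behind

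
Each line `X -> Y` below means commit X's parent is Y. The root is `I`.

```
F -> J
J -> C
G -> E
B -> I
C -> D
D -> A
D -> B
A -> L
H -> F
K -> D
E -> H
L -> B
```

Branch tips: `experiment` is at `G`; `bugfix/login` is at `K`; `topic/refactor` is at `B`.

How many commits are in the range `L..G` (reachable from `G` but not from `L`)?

8

Reachable from G: {A, B, C, D, E, F, G, H, I, J, L}.
Reachable from L: {B, I, L}.
In G's history but not L's: {A, C, D, E, F, G, H, J} — 8 commits.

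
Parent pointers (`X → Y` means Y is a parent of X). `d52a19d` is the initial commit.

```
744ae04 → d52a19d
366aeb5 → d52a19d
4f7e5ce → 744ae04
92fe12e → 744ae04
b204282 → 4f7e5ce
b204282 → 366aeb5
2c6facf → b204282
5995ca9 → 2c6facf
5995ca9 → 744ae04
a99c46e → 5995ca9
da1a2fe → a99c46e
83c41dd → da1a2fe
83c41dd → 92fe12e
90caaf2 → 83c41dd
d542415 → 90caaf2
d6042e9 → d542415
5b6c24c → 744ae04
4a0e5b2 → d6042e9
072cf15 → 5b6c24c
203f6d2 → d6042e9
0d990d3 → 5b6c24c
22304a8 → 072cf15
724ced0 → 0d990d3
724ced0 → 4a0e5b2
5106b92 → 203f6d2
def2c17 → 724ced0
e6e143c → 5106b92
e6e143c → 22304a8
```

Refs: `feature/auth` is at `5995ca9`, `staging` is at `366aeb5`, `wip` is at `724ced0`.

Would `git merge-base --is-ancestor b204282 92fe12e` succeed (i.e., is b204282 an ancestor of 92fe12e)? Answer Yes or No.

Ancestors of 92fe12e: {744ae04, 92fe12e, d52a19d}.
b204282 is not in that set, so it is not an ancestor of 92fe12e.

No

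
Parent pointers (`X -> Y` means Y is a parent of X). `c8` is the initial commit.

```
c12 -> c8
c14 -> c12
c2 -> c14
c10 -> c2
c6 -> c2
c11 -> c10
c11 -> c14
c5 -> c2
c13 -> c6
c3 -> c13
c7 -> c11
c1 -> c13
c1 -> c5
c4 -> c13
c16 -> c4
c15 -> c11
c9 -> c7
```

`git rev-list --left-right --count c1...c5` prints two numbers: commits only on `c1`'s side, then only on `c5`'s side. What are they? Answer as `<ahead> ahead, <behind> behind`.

3 ahead, 0 behind

Reachable from c1: {c1, c12, c13, c14, c2, c5, c6, c8}.
Reachable from c5: {c12, c14, c2, c5, c8}.
Only in c1's history (ahead): {c1, c13, c6} — 3.
Only in c5's history (behind): {} — 0.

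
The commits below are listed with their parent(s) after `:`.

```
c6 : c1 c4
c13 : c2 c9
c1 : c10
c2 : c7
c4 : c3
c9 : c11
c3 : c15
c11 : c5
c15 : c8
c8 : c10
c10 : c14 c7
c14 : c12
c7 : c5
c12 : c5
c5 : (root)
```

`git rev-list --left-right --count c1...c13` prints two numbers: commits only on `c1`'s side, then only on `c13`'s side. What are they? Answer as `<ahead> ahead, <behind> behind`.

Reachable from c1: {c1, c10, c12, c14, c5, c7}.
Reachable from c13: {c11, c13, c2, c5, c7, c9}.
Only in c1's history (ahead): {c1, c10, c12, c14} — 4.
Only in c13's history (behind): {c11, c13, c2, c9} — 4.

4 ahead, 4 behind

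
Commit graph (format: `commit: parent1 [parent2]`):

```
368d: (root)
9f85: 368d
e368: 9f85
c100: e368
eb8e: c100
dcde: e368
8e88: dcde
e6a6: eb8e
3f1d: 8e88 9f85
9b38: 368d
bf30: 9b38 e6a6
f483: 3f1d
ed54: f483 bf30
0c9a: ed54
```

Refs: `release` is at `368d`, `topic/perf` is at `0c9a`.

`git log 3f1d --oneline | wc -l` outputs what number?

Walking parent pointers from 3f1d: reachable set = {368d, 3f1d, 8e88, 9f85, dcde, e368}.
That is 6 commits.

6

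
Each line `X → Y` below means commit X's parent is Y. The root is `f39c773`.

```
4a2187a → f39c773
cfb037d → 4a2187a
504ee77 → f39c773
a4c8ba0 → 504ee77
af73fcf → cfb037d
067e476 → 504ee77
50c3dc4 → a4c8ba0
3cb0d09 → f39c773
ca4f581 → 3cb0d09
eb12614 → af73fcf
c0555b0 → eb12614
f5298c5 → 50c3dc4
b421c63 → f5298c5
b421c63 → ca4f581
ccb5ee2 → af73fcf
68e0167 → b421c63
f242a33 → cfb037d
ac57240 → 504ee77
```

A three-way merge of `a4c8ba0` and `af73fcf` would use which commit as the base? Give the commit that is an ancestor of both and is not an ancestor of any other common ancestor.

f39c773

Ancestors of a4c8ba0: {504ee77, a4c8ba0, f39c773}.
Ancestors of af73fcf: {4a2187a, af73fcf, cfb037d, f39c773}.
Common ancestors: {f39c773}.
The only common ancestor is f39c773, so it is the merge base.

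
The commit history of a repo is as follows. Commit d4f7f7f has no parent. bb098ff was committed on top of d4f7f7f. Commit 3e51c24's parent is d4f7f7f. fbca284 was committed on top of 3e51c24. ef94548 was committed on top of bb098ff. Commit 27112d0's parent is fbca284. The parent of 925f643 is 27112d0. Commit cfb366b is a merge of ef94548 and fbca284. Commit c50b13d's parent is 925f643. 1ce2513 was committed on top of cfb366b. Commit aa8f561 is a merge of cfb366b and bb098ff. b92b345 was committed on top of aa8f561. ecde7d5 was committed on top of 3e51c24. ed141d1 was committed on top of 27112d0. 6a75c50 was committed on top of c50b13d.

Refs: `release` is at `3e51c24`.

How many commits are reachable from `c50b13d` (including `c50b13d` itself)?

Walking parent pointers from c50b13d: reachable set = {27112d0, 3e51c24, 925f643, c50b13d, d4f7f7f, fbca284}.
That is 6 commits.

6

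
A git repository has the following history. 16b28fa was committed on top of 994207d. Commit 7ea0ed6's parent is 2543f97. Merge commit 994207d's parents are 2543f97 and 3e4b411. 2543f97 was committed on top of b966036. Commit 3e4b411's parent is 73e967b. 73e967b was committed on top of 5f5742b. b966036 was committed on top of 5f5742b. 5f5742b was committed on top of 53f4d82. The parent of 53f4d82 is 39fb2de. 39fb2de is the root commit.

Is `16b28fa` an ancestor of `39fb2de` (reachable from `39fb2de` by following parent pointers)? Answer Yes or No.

Ancestors of 39fb2de: {39fb2de}.
16b28fa is not in that set, so it is not an ancestor of 39fb2de.

No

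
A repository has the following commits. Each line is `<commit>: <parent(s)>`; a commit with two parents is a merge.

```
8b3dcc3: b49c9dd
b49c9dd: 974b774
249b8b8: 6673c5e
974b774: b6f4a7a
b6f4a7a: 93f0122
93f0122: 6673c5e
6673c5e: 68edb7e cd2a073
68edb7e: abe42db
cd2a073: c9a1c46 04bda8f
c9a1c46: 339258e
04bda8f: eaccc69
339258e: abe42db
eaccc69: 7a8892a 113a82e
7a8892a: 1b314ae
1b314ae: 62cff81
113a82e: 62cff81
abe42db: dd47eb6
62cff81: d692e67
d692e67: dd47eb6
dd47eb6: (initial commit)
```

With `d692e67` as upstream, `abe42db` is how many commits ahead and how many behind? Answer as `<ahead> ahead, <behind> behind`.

Reachable from abe42db: {abe42db, dd47eb6}.
Reachable from d692e67: {d692e67, dd47eb6}.
Only in abe42db's history (ahead): {abe42db} — 1.
Only in d692e67's history (behind): {d692e67} — 1.

1 ahead, 1 behind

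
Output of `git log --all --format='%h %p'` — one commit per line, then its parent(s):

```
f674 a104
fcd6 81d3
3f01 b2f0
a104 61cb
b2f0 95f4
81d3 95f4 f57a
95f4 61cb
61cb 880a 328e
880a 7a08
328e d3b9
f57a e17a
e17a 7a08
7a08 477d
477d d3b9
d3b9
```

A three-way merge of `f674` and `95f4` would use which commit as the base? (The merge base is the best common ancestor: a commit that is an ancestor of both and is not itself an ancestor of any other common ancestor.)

Ancestors of f674: {328e, 477d, 61cb, 7a08, 880a, a104, d3b9, f674}.
Ancestors of 95f4: {328e, 477d, 61cb, 7a08, 880a, 95f4, d3b9}.
Common ancestors: {328e, 477d, 61cb, 7a08, 880a, d3b9}.
Among these, 61cb is not an ancestor of any other common ancestor — it is the merge base.

61cb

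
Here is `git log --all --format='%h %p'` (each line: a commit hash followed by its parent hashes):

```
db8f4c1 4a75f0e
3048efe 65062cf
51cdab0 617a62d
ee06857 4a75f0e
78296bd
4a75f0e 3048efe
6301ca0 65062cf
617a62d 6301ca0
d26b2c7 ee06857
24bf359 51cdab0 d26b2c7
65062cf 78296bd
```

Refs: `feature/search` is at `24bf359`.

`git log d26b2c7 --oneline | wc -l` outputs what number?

Walking parent pointers from d26b2c7: reachable set = {3048efe, 4a75f0e, 65062cf, 78296bd, d26b2c7, ee06857}.
That is 6 commits.

6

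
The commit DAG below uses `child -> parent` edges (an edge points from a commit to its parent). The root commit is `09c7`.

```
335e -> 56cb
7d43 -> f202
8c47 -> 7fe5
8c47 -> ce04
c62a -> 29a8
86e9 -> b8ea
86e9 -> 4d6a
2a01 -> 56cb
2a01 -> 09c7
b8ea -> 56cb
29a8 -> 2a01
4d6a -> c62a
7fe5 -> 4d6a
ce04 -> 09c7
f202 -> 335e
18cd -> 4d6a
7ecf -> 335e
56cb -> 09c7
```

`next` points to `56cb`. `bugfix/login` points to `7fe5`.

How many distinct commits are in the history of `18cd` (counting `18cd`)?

Walking parent pointers from 18cd: reachable set = {09c7, 18cd, 29a8, 2a01, 4d6a, 56cb, c62a}.
That is 7 commits.

7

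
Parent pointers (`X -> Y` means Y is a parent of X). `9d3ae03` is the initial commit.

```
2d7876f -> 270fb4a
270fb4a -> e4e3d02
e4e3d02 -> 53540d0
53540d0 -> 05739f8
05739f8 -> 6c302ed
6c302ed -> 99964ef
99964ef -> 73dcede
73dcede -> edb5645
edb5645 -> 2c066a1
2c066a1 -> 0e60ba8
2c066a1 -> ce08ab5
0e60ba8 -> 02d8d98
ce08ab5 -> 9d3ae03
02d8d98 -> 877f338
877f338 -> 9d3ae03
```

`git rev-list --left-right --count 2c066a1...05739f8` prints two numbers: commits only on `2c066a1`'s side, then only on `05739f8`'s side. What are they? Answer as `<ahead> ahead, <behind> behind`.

0 ahead, 5 behind

Reachable from 2c066a1: {02d8d98, 0e60ba8, 2c066a1, 877f338, 9d3ae03, ce08ab5}.
Reachable from 05739f8: {02d8d98, 05739f8, 0e60ba8, 2c066a1, 6c302ed, 73dcede, 877f338, 99964ef, 9d3ae03, ce08ab5, edb5645}.
Only in 2c066a1's history (ahead): {} — 0.
Only in 05739f8's history (behind): {05739f8, 6c302ed, 73dcede, 99964ef, edb5645} — 5.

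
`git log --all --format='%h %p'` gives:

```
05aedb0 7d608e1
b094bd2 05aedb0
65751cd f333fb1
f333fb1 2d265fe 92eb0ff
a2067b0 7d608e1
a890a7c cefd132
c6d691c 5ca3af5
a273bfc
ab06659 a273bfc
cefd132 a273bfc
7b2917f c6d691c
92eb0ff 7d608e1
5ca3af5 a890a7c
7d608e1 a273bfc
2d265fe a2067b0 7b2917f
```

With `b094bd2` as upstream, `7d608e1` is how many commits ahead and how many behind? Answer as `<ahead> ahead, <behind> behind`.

Reachable from 7d608e1: {7d608e1, a273bfc}.
Reachable from b094bd2: {05aedb0, 7d608e1, a273bfc, b094bd2}.
Only in 7d608e1's history (ahead): {} — 0.
Only in b094bd2's history (behind): {05aedb0, b094bd2} — 2.

0 ahead, 2 behind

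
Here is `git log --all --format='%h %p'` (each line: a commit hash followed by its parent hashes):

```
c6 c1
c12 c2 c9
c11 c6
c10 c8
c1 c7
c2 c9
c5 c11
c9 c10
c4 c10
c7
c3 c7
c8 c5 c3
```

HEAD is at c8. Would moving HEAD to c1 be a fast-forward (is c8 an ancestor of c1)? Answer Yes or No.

No

A fast-forward from c8 to c1 is possible iff c8 is an ancestor of c1.
Ancestors of c1: {c1, c7}.
c8 is not among them, so fast-forward is not possible.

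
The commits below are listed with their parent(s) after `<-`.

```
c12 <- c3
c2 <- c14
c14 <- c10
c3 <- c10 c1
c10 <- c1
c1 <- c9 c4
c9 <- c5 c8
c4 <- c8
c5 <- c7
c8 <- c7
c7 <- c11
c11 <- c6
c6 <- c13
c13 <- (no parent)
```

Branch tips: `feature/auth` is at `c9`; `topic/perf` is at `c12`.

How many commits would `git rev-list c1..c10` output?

1

Reachable from c10: {c1, c10, c11, c13, c4, c5, c6, c7, c8, c9}.
Reachable from c1: {c1, c11, c13, c4, c5, c6, c7, c8, c9}.
In c10's history but not c1's: {c10} — 1 commit.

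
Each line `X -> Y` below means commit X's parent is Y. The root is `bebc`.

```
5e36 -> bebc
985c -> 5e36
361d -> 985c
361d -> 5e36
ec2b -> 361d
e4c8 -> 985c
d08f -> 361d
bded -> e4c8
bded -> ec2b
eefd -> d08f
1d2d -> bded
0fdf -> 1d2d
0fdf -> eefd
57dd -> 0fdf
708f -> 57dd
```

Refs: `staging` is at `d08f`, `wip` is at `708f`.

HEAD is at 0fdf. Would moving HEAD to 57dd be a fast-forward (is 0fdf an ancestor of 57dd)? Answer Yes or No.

Yes

A fast-forward from 0fdf to 57dd is possible iff 0fdf is an ancestor of 57dd.
Ancestors of 57dd: {0fdf, 1d2d, 361d, 57dd, 5e36, 985c, bded, bebc, d08f, e4c8, ec2b, eefd}.
0fdf is among them, so fast-forward is possible.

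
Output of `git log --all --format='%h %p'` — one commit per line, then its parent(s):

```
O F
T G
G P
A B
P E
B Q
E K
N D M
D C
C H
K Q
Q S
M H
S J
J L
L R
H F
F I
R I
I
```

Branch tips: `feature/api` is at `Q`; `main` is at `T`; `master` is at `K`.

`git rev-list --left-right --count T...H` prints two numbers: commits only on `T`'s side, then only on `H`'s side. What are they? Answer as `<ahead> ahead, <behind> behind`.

Reachable from T: {E, G, I, J, K, L, P, Q, R, S, T}.
Reachable from H: {F, H, I}.
Only in T's history (ahead): {E, G, J, K, L, P, Q, R, S, T} — 10.
Only in H's history (behind): {F, H} — 2.

10 ahead, 2 behind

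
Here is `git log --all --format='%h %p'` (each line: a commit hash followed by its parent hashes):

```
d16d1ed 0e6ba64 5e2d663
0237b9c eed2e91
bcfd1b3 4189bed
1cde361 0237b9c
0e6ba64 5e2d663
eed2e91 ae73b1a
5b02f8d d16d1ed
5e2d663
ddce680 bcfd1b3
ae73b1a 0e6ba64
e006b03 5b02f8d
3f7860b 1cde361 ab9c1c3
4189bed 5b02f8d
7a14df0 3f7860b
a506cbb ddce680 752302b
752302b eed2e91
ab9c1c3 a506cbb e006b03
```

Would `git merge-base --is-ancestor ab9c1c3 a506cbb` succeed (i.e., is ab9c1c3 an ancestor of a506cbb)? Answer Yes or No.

Ancestors of a506cbb: {0e6ba64, 4189bed, 5b02f8d, 5e2d663, 752302b, a506cbb, ae73b1a, bcfd1b3, d16d1ed, ddce680, eed2e91}.
ab9c1c3 is not in that set, so it is not an ancestor of a506cbb.

No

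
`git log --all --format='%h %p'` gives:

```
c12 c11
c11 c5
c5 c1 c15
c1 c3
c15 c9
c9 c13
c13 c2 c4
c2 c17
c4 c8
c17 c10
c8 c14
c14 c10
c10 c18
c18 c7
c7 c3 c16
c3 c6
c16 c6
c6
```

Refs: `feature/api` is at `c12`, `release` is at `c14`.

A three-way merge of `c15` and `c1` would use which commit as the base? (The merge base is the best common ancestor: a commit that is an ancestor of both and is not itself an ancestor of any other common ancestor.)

c3

Ancestors of c15: {c10, c13, c14, c15, c16, c17, c18, c2, c3, c4, c6, c7, c8, c9}.
Ancestors of c1: {c1, c3, c6}.
Common ancestors: {c3, c6}.
Among these, c3 is not an ancestor of any other common ancestor — it is the merge base.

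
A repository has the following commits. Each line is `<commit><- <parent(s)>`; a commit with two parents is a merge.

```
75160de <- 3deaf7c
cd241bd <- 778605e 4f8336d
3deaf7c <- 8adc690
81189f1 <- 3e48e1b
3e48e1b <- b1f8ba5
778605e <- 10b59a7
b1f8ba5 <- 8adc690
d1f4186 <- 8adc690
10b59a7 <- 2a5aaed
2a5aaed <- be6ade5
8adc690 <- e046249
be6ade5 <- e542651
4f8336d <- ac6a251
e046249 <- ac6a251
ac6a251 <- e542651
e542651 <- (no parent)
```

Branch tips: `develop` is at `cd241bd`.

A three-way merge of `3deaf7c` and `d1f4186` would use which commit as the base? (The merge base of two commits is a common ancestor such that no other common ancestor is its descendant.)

Ancestors of 3deaf7c: {3deaf7c, 8adc690, ac6a251, e046249, e542651}.
Ancestors of d1f4186: {8adc690, ac6a251, d1f4186, e046249, e542651}.
Common ancestors: {8adc690, ac6a251, e046249, e542651}.
Among these, 8adc690 is not an ancestor of any other common ancestor — it is the merge base.

8adc690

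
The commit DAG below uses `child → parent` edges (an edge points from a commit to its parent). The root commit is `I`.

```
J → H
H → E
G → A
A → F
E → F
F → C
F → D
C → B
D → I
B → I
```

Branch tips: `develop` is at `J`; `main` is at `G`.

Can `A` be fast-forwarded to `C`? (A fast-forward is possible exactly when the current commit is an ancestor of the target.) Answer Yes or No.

No

A fast-forward from A to C is possible iff A is an ancestor of C.
Ancestors of C: {B, C, I}.
A is not among them, so fast-forward is not possible.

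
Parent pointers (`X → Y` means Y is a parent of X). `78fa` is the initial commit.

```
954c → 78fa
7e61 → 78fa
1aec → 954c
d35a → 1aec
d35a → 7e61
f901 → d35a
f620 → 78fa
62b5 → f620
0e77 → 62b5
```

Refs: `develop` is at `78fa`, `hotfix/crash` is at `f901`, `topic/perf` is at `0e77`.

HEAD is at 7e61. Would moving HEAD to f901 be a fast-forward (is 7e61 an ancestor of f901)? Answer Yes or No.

A fast-forward from 7e61 to f901 is possible iff 7e61 is an ancestor of f901.
Ancestors of f901: {1aec, 78fa, 7e61, 954c, d35a, f901}.
7e61 is among them, so fast-forward is possible.

Yes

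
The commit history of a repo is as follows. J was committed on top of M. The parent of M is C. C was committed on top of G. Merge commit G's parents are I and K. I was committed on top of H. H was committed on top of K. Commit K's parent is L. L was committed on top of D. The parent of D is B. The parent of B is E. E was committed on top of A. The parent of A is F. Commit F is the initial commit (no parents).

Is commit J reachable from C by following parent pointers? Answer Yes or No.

Ancestors of C: {A, B, C, D, E, F, G, H, I, K, L}.
J is not in that set, so it is not an ancestor of C.

No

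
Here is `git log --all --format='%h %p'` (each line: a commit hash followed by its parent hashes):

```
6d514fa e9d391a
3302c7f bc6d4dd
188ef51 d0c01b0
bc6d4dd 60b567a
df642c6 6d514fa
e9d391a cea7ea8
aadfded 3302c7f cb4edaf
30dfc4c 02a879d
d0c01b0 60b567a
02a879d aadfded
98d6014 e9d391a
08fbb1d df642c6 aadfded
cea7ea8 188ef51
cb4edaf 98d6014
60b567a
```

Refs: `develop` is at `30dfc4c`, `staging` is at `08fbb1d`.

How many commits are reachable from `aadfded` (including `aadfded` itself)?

Walking parent pointers from aadfded: reachable set = {188ef51, 3302c7f, 60b567a, 98d6014, aadfded, bc6d4dd, cb4edaf, cea7ea8, d0c01b0, e9d391a}.
That is 10 commits.

10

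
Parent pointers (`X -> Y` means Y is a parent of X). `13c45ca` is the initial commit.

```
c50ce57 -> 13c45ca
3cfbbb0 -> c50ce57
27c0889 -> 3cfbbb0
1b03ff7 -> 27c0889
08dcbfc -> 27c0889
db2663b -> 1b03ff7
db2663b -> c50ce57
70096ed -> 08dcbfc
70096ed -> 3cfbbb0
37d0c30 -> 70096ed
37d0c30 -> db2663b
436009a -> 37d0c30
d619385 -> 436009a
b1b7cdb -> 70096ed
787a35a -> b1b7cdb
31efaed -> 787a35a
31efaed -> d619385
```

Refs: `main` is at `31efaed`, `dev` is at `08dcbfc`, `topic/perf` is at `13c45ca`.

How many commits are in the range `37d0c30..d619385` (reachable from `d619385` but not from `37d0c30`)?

Reachable from d619385: {08dcbfc, 13c45ca, 1b03ff7, 27c0889, 37d0c30, 3cfbbb0, 436009a, 70096ed, c50ce57, d619385, db2663b}.
Reachable from 37d0c30: {08dcbfc, 13c45ca, 1b03ff7, 27c0889, 37d0c30, 3cfbbb0, 70096ed, c50ce57, db2663b}.
In d619385's history but not 37d0c30's: {436009a, d619385} — 2 commits.

2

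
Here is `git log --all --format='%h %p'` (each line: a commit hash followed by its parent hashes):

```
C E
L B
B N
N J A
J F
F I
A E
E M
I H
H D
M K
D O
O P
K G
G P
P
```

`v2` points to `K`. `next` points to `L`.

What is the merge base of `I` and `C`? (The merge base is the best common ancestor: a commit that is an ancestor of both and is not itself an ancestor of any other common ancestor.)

Ancestors of I: {D, H, I, O, P}.
Ancestors of C: {C, E, G, K, M, P}.
Common ancestors: {P}.
The only common ancestor is P, so it is the merge base.

P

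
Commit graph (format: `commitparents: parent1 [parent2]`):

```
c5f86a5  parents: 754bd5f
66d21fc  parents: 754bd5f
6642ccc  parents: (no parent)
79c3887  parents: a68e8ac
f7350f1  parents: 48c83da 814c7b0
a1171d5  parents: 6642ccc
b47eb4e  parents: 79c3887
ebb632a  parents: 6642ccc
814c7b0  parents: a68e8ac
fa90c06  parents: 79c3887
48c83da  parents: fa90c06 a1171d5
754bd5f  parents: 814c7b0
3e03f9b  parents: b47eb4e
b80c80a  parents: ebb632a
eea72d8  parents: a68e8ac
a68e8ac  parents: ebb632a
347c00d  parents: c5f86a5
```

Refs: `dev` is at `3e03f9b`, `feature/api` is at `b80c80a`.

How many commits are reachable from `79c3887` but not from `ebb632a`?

2

Reachable from 79c3887: {6642ccc, 79c3887, a68e8ac, ebb632a}.
Reachable from ebb632a: {6642ccc, ebb632a}.
In 79c3887's history but not ebb632a's: {79c3887, a68e8ac} — 2 commits.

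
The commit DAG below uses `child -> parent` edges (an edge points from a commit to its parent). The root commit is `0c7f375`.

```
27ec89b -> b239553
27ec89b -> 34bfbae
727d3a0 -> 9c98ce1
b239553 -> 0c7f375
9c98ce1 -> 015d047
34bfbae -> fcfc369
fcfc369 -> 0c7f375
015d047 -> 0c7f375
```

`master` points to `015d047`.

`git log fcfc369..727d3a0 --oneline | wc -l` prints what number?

Reachable from 727d3a0: {015d047, 0c7f375, 727d3a0, 9c98ce1}.
Reachable from fcfc369: {0c7f375, fcfc369}.
In 727d3a0's history but not fcfc369's: {015d047, 727d3a0, 9c98ce1} — 3 commits.

3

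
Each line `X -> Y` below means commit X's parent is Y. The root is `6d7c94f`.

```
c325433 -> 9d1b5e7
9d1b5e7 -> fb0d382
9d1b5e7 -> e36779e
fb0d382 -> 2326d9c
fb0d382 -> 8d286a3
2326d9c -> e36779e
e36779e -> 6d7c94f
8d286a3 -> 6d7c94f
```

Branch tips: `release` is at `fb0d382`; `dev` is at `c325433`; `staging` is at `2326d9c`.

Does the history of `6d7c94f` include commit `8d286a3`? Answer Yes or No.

No

Ancestors of 6d7c94f: {6d7c94f}.
8d286a3 is not in that set, so it is not an ancestor of 6d7c94f.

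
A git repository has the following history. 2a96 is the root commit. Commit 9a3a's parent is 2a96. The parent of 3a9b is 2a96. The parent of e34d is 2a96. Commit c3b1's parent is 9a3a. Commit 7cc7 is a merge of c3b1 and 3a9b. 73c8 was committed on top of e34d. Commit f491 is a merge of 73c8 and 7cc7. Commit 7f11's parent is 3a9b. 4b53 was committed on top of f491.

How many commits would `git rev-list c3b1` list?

3

Walking parent pointers from c3b1: reachable set = {2a96, 9a3a, c3b1}.
That is 3 commits.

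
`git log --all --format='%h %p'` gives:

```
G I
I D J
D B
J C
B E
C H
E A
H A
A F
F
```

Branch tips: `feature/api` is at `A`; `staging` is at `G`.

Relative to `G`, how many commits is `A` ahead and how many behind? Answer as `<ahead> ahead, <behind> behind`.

0 ahead, 8 behind

Reachable from A: {A, F}.
Reachable from G: {A, B, C, D, E, F, G, H, I, J}.
Only in A's history (ahead): {} — 0.
Only in G's history (behind): {B, C, D, E, G, H, I, J} — 8.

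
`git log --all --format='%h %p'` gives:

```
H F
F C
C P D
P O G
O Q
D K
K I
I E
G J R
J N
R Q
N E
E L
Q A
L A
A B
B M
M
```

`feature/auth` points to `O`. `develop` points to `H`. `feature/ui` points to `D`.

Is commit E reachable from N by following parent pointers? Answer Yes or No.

Ancestors of N (commits reachable by following parents): {A, B, E, L, M, N}.
E is in that set, so it is an ancestor of N.

Yes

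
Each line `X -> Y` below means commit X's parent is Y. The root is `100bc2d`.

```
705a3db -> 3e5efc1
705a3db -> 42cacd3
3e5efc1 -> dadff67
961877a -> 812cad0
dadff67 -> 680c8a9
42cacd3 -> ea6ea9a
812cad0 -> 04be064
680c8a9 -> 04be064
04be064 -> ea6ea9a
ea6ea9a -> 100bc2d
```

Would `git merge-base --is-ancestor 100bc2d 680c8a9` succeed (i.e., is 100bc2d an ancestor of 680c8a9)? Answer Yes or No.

Ancestors of 680c8a9 (commits reachable by following parents): {04be064, 100bc2d, 680c8a9, ea6ea9a}.
100bc2d is in that set, so it is an ancestor of 680c8a9.

Yes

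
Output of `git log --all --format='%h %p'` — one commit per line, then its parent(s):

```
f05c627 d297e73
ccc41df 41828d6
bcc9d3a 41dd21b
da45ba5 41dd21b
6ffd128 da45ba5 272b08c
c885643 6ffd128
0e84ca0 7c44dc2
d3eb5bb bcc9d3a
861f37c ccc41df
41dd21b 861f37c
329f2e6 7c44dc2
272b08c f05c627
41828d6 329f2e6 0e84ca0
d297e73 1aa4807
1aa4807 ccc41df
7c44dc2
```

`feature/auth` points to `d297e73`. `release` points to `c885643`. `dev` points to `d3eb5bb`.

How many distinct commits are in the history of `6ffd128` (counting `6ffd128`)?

Walking parent pointers from 6ffd128: reachable set = {0e84ca0, 1aa4807, 272b08c, 329f2e6, 41828d6, 41dd21b, 6ffd128, 7c44dc2, 861f37c, ccc41df, d297e73, da45ba5, f05c627}.
That is 13 commits.

13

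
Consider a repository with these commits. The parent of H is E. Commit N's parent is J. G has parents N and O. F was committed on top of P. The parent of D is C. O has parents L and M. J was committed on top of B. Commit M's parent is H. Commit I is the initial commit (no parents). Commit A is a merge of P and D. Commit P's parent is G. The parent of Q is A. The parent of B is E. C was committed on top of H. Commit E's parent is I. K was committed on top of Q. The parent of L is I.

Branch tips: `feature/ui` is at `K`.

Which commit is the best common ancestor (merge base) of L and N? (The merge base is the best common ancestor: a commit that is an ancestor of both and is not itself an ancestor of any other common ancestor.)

Ancestors of L: {I, L}.
Ancestors of N: {B, E, I, J, N}.
Common ancestors: {I}.
The only common ancestor is I, so it is the merge base.

I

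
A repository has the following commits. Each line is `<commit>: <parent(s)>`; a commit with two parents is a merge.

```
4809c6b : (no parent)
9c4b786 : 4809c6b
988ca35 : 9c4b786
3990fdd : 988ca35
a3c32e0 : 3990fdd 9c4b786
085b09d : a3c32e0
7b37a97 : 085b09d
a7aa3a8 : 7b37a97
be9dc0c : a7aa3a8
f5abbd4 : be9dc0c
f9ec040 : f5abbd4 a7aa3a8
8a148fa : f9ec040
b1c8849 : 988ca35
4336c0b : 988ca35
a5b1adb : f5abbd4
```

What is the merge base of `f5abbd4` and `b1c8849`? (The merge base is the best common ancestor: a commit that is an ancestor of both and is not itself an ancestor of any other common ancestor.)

Ancestors of f5abbd4: {085b09d, 3990fdd, 4809c6b, 7b37a97, 988ca35, 9c4b786, a3c32e0, a7aa3a8, be9dc0c, f5abbd4}.
Ancestors of b1c8849: {4809c6b, 988ca35, 9c4b786, b1c8849}.
Common ancestors: {4809c6b, 988ca35, 9c4b786}.
Among these, 988ca35 is not an ancestor of any other common ancestor — it is the merge base.

988ca35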